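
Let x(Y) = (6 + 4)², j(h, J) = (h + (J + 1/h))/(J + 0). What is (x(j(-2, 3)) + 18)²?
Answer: 13924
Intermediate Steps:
j(h, J) = (J + h + 1/h)/J
x(Y) = 100 (x(Y) = 10² = 100)
(x(j(-2, 3)) + 18)² = (100 + 18)² = 118² = 13924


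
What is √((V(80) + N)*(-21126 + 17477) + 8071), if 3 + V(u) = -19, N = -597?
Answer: √2266802 ≈ 1505.6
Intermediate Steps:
V(u) = -22 (V(u) = -3 - 19 = -22)
√((V(80) + N)*(-21126 + 17477) + 8071) = √((-22 - 597)*(-21126 + 17477) + 8071) = √(-619*(-3649) + 8071) = √(2258731 + 8071) = √2266802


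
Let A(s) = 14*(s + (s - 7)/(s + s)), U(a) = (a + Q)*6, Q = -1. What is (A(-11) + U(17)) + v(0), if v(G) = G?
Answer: -512/11 ≈ -46.545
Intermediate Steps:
U(a) = -6 + 6*a (U(a) = (a - 1)*6 = (-1 + a)*6 = -6 + 6*a)
A(s) = 14*s + 7*(-7 + s)/s (A(s) = 14*(s + (-7 + s)/((2*s))) = 14*(s + (-7 + s)*(1/(2*s))) = 14*(s + (-7 + s)/(2*s)) = 14*s + 7*(-7 + s)/s)
(A(-11) + U(17)) + v(0) = ((7 - 49/(-11) + 14*(-11)) + (-6 + 6*17)) + 0 = ((7 - 49*(-1/11) - 154) + (-6 + 102)) + 0 = ((7 + 49/11 - 154) + 96) + 0 = (-1568/11 + 96) + 0 = -512/11 + 0 = -512/11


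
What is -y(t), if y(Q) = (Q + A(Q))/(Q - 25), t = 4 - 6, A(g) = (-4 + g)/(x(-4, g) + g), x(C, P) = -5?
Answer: -8/189 ≈ -0.042328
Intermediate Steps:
A(g) = (-4 + g)/(-5 + g)
t = -2
y(Q) = (Q + (-4 + Q)/(-5 + Q))/(-25 + Q) (y(Q) = (Q + (-4 + Q)/(-5 + Q))/(Q - 25) = (Q + (-4 + Q)/(-5 + Q))/(-25 + Q))
-y(t) = -(-4 - 2 - 2*(-5 - 2))/((-25 - 2)*(-5 - 2)) = -(-4 - 2 - 2*(-7))/((-27)*(-7)) = -(-1)*(-1)*(-4 - 2 + 14)/(27*7) = -(-1)*(-1)*8/(27*7) = -1*8/189 = -8/189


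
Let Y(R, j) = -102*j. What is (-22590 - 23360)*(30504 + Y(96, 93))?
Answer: -965777100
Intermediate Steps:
(-22590 - 23360)*(30504 + Y(96, 93)) = (-22590 - 23360)*(30504 - 102*93) = -45950*(30504 - 9486) = -45950*21018 = -965777100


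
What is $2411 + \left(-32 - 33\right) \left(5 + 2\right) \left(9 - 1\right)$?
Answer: $-1229$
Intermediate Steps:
$2411 + \left(-32 - 33\right) \left(5 + 2\right) \left(9 - 1\right) = 2411 - 65 \cdot 7 \cdot 8 = 2411 - 3640 = -1229$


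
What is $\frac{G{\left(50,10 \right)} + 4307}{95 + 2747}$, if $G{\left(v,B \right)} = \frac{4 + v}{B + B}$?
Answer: $\frac{43097}{28420} \approx 1.5164$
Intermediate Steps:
$G{\left(v,B \right)} = \frac{4 + v}{2 B}$
$\frac{G{\left(50,10 \right)} + 4307}{95 + 2747} = \frac{\frac{4 + 50}{2 \cdot 10} + 4307}{95 + 2747} = \frac{\frac{1}{2} \cdot \frac{1}{10} \cdot 54 + 4307}{2842} = \left(\frac{27}{10} + 4307\right) \frac{1}{2842} = \frac{43097}{10} \cdot \frac{1}{2842} = \frac{43097}{28420}$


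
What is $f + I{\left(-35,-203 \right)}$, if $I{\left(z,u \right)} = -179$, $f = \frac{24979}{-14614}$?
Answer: $- \frac{2640885}{14614} \approx -180.71$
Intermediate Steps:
$f = - \frac{24979}{14614}$ ($f = 24979 \left(- \frac{1}{14614}\right) = - \frac{24979}{14614} \approx -1.7093$)
$f + I{\left(-35,-203 \right)} = - \frac{24979}{14614} - 179 = - \frac{2640885}{14614}$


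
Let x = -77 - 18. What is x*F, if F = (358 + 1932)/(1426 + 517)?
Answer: -217550/1943 ≈ -111.97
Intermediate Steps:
x = -95
F = 2290/1943 ≈ 1.1786
x*F = -95*2290/1943 = -217550/1943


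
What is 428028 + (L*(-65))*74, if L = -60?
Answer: 716628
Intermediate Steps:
428028 + (L*(-65))*74 = 428028 - 60*(-65)*74 = 428028 + 3900*74 = 428028 + 288600 = 716628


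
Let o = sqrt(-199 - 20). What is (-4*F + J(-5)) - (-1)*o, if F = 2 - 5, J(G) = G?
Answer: 7 + I*sqrt(219) ≈ 7.0 + 14.799*I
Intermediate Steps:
F = -3
o = I*sqrt(219) (o = sqrt(-219) = I*sqrt(219) ≈ 14.799*I)
(-4*F + J(-5)) - (-1)*o = (-4*(-3) - 5) - (-1)*I*sqrt(219) = (12 - 5) - (-1)*I*sqrt(219) = 7 + I*sqrt(219)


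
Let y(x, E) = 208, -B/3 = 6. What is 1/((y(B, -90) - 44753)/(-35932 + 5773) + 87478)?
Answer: 30159/2638293547 ≈ 1.1431e-5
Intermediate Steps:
B = -18 (B = -3*6 = -18)
1/((y(B, -90) - 44753)/(-35932 + 5773) + 87478) = 1/((208 - 44753)/(-35932 + 5773) + 87478) = 1/(-44545/(-30159) + 87478) = 1/(-44545*(-1/30159) + 87478) = 1/(44545/30159 + 87478) = 1/(2638293547/30159) = 30159/2638293547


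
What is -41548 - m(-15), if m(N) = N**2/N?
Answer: -41533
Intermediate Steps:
m(N) = N
-41548 - m(-15) = -41548 - 1*(-15) = -41548 + 15 = -41533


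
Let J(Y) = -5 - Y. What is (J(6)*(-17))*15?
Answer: 2805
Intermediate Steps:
(J(6)*(-17))*15 = ((-5 - 1*6)*(-17))*15 = ((-5 - 6)*(-17))*15 = -11*(-17)*15 = 187*15 = 2805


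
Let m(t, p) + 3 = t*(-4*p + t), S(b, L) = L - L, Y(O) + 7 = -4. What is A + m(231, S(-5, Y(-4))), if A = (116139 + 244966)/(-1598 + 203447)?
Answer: 10770620047/201849 ≈ 53360.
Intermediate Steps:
Y(O) = -11 (Y(O) = -7 - 4 = -11)
S(b, L) = 0
m(t, p) = -3 + t*(t - 4*p) (m(t, p) = -3 + t*(-4*p + t) = -3 + t*(t - 4*p))
A = 361105/201849 ≈ 1.7890
A + m(231, S(-5, Y(-4))) = 361105/201849 + (-3 + 231**2 - 4*0*231) = 361105/201849 + (-3 + 53361 + 0) = 361105/201849 + 53358 = 10770620047/201849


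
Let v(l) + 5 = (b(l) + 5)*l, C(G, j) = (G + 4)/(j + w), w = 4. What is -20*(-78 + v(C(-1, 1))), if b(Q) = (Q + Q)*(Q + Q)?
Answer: 39568/25 ≈ 1582.7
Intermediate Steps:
b(Q) = 4*Q² (b(Q) = (2*Q)*(2*Q) = 4*Q²)
C(G, j) = (4 + G)/(4 + j) (C(G, j) = (G + 4)/(j + 4) = (4 + G)/(4 + j))
v(l) = -5 + l*(5 + 4*l²) (v(l) = -5 + (4*l² + 5)*l = -5 + (5 + 4*l²)*l = -5 + l*(5 + 4*l²))
-20*(-78 + v(C(-1, 1))) = -20*(-78 + (-5 + 4*((4 - 1)/(4 + 1))³ + 5*((4 - 1)/(4 + 1)))) = -20*(-78 + (-5 + 4*(3/5)³ + 5*(3/5))) = -20*(-78 + (-5 + 4*((⅕)*3)³ + 5*((⅕)*3))) = -20*(-78 + (-5 + 4*(⅗)³ + 5*(⅗))) = -20*(-78 + (-5 + 4*(27/125) + 3)) = -20*(-78 + (-5 + 108/125 + 3)) = -20*(-78 - 142/125) = -20*(-9892/125) = 39568/25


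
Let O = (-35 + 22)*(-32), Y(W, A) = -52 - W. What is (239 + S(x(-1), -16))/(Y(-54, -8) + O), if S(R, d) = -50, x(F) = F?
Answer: 189/418 ≈ 0.45215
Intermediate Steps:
O = 416 (O = -13*(-32) = 416)
(239 + S(x(-1), -16))/(Y(-54, -8) + O) = (239 - 50)/((-52 - 1*(-54)) + 416) = 189/((-52 + 54) + 416) = 189/(2 + 416) = 189/418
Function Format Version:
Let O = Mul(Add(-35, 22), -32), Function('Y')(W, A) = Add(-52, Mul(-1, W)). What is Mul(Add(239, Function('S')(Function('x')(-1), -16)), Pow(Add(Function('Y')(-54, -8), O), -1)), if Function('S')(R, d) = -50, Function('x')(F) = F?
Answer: Rational(189, 418) ≈ 0.45215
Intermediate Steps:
O = 416 (O = Mul(-13, -32) = 416)
Mul(Add(239, Function('S')(Function('x')(-1), -16)), Pow(Add(Function('Y')(-54, -8), O), -1)) = Mul(Add(239, -50), Pow(Add(Add(-52, Mul(-1, -54)), 416), -1)) = Mul(189, Pow(Add(Add(-52, 54), 416), -1)) = Mul(189, Pow(Add(2, 416), -1)) = Mul(189, Pow(418, -1)) = Mul(189, Rational(1, 418)) = Rational(189, 418)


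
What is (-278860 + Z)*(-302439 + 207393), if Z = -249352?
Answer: 50204437752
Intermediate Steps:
(-278860 + Z)*(-302439 + 207393) = (-278860 - 249352)*(-302439 + 207393) = -528212*(-95046) = 50204437752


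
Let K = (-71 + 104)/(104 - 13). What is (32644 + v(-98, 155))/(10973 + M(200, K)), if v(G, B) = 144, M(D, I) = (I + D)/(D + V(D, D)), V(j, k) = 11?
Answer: 314781194/105355403 ≈ 2.9878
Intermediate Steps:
K = 33/91 ≈ 0.36264
M(D, I) = (D + I)/(11 + D) (M(D, I) = (I + D)/(D + 11) = (D + I)/(11 + D))
(32644 + v(-98, 155))/(10973 + M(200, K)) = (32644 + 144)/(10973 + (200 + 33/91)/(11 + 200)) = 32788/(10973 + (18233/91)/211) = 32788/(10973 + (1/211)*(18233/91)) = 32788/(10973 + 18233/19201) = 32788/(210710806/19201) = 32788*(19201/210710806) = 314781194/105355403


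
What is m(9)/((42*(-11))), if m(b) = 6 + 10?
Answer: -8/231 ≈ -0.034632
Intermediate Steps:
m(b) = 16
m(9)/((42*(-11))) = 16/((42*(-11))) = 16/(-462) = 16*(-1/462) = -8/231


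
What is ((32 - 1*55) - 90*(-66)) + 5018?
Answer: 10935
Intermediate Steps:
((32 - 1*55) - 90*(-66)) + 5018 = ((32 - 55) + 5940) + 5018 = (-23 + 5940) + 5018 = 5917 + 5018 = 10935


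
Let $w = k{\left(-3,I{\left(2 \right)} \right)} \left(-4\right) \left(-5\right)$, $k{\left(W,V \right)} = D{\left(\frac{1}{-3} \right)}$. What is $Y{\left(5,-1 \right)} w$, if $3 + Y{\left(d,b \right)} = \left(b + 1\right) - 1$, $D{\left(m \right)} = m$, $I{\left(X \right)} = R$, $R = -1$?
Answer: $\frac{80}{3} \approx 26.667$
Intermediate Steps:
$I{\left(X \right)} = -1$
$k{\left(W,V \right)} = - \frac{1}{3}$ ($k{\left(W,V \right)} = \frac{1}{-3} = - \frac{1}{3}$)
$w = - \frac{20}{3}$ ($w = \left(- \frac{1}{3}\right) \left(-4\right) \left(-5\right) = \frac{4}{3} \left(-5\right) = - \frac{20}{3} \approx -6.6667$)
$Y{\left(d,b \right)} = -3 + b$ ($Y{\left(d,b \right)} = -3 + \left(\left(b + 1\right) - 1\right) = -3 + \left(\left(1 + b\right) - 1\right) = -3 + b$)
$Y{\left(5,-1 \right)} w = \left(-3 - 1\right) \left(- \frac{20}{3}\right) = \left(-4\right) \left(- \frac{20}{3}\right) = \frac{80}{3}$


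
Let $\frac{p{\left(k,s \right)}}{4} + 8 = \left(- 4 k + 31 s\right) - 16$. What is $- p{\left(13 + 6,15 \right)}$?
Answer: $-1460$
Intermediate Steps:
$p{\left(k,s \right)} = -96 - 16 k + 124 s$ ($p{\left(k,s \right)} = -32 + 4 \left(\left(- 4 k + 31 s\right) - 16\right) = -32 + 4 \left(-16 - 4 k + 31 s\right) = -32 - \left(64 - 124 s + 16 k\right) = -96 - 16 k + 124 s$)
$- p{\left(13 + 6,15 \right)} = - (-96 - 16 \left(13 + 6\right) + 124 \cdot 15) = - (-96 - 304 + 1860) = \left(-1\right) 1460 = -1460$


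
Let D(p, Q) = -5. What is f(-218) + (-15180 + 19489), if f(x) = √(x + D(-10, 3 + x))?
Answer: 4309 + I*√223 ≈ 4309.0 + 14.933*I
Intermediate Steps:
f(x) = √(-5 + x) (f(x) = √(x - 5) = √(-5 + x))
f(-218) + (-15180 + 19489) = √(-5 - 218) + (-15180 + 19489) = √(-223) + 4309 = I*√223 + 4309 = 4309 + I*√223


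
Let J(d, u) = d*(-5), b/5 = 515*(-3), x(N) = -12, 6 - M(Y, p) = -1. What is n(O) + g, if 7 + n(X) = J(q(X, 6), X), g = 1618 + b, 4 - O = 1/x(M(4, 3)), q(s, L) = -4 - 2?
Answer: -6084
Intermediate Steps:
M(Y, p) = 7 (M(Y, p) = 6 - 1*(-1) = 6 + 1 = 7)
q(s, L) = -6
b = -7725 (b = 5*(515*(-3)) = 5*(-1545) = -7725)
J(d, u) = -5*d
O = 49/12 (O = 4 - 1/(-12) = 4 - 1*(-1/12) = 4 + 1/12 = 49/12 ≈ 4.0833)
g = -6107 (g = 1618 - 7725 = -6107)
n(X) = 23 (n(X) = -7 - 5*(-6) = -7 + 30 = 23)
n(O) + g = 23 - 6107 = -6084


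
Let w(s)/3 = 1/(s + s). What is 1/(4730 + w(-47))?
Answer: 94/444617 ≈ 0.00021142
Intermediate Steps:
w(s) = 3/(2*s) (w(s) = 3/(s + s) = 3/((2*s)) = 3*(1/(2*s)) = 3/(2*s))
1/(4730 + w(-47)) = 1/(4730 + (3/2)/(-47)) = 1/(4730 + (3/2)*(-1/47)) = 1/(4730 - 3/94) = 1/(444617/94) = 94/444617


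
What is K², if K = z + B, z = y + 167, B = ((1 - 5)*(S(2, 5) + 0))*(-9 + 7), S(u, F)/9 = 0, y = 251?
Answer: 174724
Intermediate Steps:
S(u, F) = 0 (S(u, F) = 9*0 = 0)
B = 0 (B = ((1 - 5)*(0 + 0))*(-9 + 7) = -4*0*(-2) = 0*(-2) = 0)
z = 418 (z = 251 + 167 = 418)
K = 418 (K = 418 + 0 = 418)
K² = 418² = 174724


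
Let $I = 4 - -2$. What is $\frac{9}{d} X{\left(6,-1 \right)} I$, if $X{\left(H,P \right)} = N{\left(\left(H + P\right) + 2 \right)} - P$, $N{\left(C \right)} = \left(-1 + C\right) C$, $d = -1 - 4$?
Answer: $- \frac{2322}{5} \approx -464.4$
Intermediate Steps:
$I = 6$ ($I = 4 + 2 = 6$)
$d = -5$ ($d = -1 - 4 = -5$)
$N{\left(C \right)} = C \left(-1 + C\right)$
$X{\left(H,P \right)} = - P + \left(1 + H + P\right) \left(2 + H + P\right)$ ($X{\left(H,P \right)} = \left(\left(H + P\right) + 2\right) \left(-1 + \left(\left(H + P\right) + 2\right)\right) - P = \left(2 + H + P\right) \left(-1 + \left(2 + H + P\right)\right) - P = \left(2 + H + P\right) \left(1 + H + P\right) - P = \left(1 + H + P\right) \left(2 + H + P\right) - P = - P + \left(1 + H + P\right) \left(2 + H + P\right)$)
$\frac{9}{d} X{\left(6,-1 \right)} I = \frac{9}{-5} \left(\left(-1\right) \left(-1\right) + \left(1 + 6 - 1\right) \left(2 + 6 - 1\right)\right) 6 = 9 \left(- \frac{1}{5}\right) \left(1 + 6 \cdot 7\right) 6 = - \frac{9 \left(1 + 42\right)}{5} \cdot 6 = \left(- \frac{9}{5}\right) 43 \cdot 6 = \left(- \frac{387}{5}\right) 6 = - \frac{2322}{5}$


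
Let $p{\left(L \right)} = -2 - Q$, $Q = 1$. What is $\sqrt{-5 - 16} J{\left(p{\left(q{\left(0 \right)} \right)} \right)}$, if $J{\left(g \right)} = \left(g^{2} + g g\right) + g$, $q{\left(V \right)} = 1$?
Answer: $15 i \sqrt{21} \approx 68.739 i$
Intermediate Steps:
$p{\left(L \right)} = -3$ ($p{\left(L \right)} = -2 - 1 = -3$)
$J{\left(g \right)} = g + 2 g^{2}$ ($J{\left(g \right)} = \left(g^{2} + g^{2}\right) + g = 2 g^{2} + g = g + 2 g^{2}$)
$\sqrt{-5 - 16} J{\left(p{\left(q{\left(0 \right)} \right)} \right)} = \sqrt{-5 - 16} \left(- 3 \left(1 + 2 \left(-3\right)\right)\right) = \sqrt{-21} \left(- 3 \left(1 - 6\right)\right) = i \sqrt{21} \left(\left(-3\right) \left(-5\right)\right) = i \sqrt{21} \cdot 15 = 15 i \sqrt{21}$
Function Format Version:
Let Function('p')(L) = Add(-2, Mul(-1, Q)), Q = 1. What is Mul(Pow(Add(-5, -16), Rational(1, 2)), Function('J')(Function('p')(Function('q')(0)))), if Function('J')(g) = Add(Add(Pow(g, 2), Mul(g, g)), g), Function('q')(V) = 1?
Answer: Mul(15, I, Pow(21, Rational(1, 2))) ≈ Mul(68.739, I)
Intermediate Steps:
Function('p')(L) = -3 (Function('p')(L) = Add(-2, Mul(-1, 1)) = Add(-2, -1) = -3)
Function('J')(g) = Add(g, Mul(2, Pow(g, 2))) (Function('J')(g) = Add(Add(Pow(g, 2), Pow(g, 2)), g) = Add(Mul(2, Pow(g, 2)), g) = Add(g, Mul(2, Pow(g, 2))))
Mul(Pow(Add(-5, -16), Rational(1, 2)), Function('J')(Function('p')(Function('q')(0)))) = Mul(Pow(Add(-5, -16), Rational(1, 2)), Mul(-3, Add(1, Mul(2, -3)))) = Mul(Pow(-21, Rational(1, 2)), Mul(-3, Add(1, -6))) = Mul(Mul(I, Pow(21, Rational(1, 2))), Mul(-3, -5)) = Mul(Mul(I, Pow(21, Rational(1, 2))), 15) = Mul(15, I, Pow(21, Rational(1, 2)))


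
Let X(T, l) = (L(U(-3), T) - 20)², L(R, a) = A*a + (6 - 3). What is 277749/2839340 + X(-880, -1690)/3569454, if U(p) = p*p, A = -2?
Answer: 10904156833/11490808980 ≈ 0.94895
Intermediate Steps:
U(p) = p²
L(R, a) = 3 - 2*a (L(R, a) = -2*a + (6 - 3) = -2*a + 3 = 3 - 2*a)
X(T, l) = (-17 - 2*T)² (X(T, l) = ((3 - 2*T) - 20)² = (-17 - 2*T)²)
277749/2839340 + X(-880, -1690)/3569454 = 277749/2839340 + (17 + 2*(-880))²/3569454 = 277749*(1/2839340) + (17 - 1760)²*(1/3569454) = 277749/2839340 + (-1743)²*(1/3569454) = 277749/2839340 + 3038049*(1/3569454) = 277749/2839340 + 6889/8094 = 10904156833/11490808980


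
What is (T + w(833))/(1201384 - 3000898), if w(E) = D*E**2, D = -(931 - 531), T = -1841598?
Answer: 139698599/899757 ≈ 155.26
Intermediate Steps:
D = -400 (D = -1*400 = -400)
w(E) = -400*E**2
(T + w(833))/(1201384 - 3000898) = (-1841598 - 400*833**2)/(1201384 - 3000898) = (-1841598 - 400*693889)/(-1799514) = (-1841598 - 277555600)*(-1/1799514) = -279397198*(-1/1799514) = 139698599/899757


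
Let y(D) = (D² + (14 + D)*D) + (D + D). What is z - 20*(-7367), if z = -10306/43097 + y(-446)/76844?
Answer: 121992170515592/827936467 ≈ 1.4734e+5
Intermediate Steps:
y(D) = D² + 2*D + D*(14 + D) (y(D) = (D² + D*(14 + D)) + 2*D = D² + 2*D + D*(14 + D))
z = 4011467812/827936467 (z = -10306/43097 + (2*(-446)*(8 - 446))/76844 = -10306*1/43097 + (2*(-446)*(-438))*(1/76844) = -10306/43097 + 390696*(1/76844) = -10306/43097 + 97674/19211 = 4011467812/827936467 ≈ 4.8451)
z - 20*(-7367) = 4011467812/827936467 - 20*(-7367) = 4011467812/827936467 + 147340 = 121992170515592/827936467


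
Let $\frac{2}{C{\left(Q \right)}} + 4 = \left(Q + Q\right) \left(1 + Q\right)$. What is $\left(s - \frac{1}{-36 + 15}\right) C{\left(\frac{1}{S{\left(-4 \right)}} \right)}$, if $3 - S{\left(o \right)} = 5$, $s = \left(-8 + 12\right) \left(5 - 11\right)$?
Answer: $\frac{2012}{189} \approx 10.646$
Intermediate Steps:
$s = -24$ ($s = 4 \left(-6\right) = -24$)
$S{\left(o \right)} = -2$ ($S{\left(o \right)} = 3 - 5 = -2$)
$C{\left(Q \right)} = \frac{2}{-4 + 2 Q \left(1 + Q\right)}$ ($C{\left(Q \right)} = \frac{2}{-4 + \left(Q + Q\right) \left(1 + Q\right)} = \frac{2}{-4 + 2 Q \left(1 + Q\right)}$)
$\left(s - \frac{1}{-36 + 15}\right) C{\left(\frac{1}{S{\left(-4 \right)}} \right)} = \frac{-24 - \frac{1}{-36 + 15}}{-2 + \frac{1}{-2} + \left(\frac{1}{-2}\right)^{2}} = \frac{-24 - \frac{1}{-21}}{-2 - \frac{1}{2} + \left(- \frac{1}{2}\right)^{2}} = \frac{-24 - - \frac{1}{21}}{-2 - \frac{1}{2} + \frac{1}{4}} = \frac{-24 + \frac{1}{21}}{- \frac{9}{4}} = \left(- \frac{503}{21}\right) \left(- \frac{4}{9}\right) = \frac{2012}{189}$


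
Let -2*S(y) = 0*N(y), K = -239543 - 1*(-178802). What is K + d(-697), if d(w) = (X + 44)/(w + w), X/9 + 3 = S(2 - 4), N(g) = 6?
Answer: -4980763/82 ≈ -60741.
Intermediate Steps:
K = -60741 (K = -239543 + 178802 = -60741)
S(y) = 0 (S(y) = -0*6 = -1/2*0 = 0)
X = -27 (X = -27 + 9*0 = -27 + 0 = -27)
d(w) = 17/(2*w) (d(w) = (-27 + 44)/(w + w) = 17/((2*w)) = 17*(1/(2*w)) = 17/(2*w))
K + d(-697) = -60741 + (17/2)/(-697) = -60741 + (17/2)*(-1/697) = -60741 - 1/82 = -4980763/82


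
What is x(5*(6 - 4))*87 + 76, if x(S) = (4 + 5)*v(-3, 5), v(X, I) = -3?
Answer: -2273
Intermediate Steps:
x(S) = -27 (x(S) = (4 + 5)*(-3) = 9*(-3) = -27)
x(5*(6 - 4))*87 + 76 = -27*87 + 76 = -2349 + 76 = -2273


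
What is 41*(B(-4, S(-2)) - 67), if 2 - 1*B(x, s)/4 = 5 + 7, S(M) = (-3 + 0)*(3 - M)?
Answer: -4387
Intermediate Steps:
S(M) = -9 + 3*M (S(M) = -3*(3 - M) = -9 + 3*M)
B(x, s) = -40 (B(x, s) = 8 - 4*(5 + 7) = 8 - 4*12 = 8 - 48 = -40)
41*(B(-4, S(-2)) - 67) = 41*(-40 - 67) = 41*(-107) = -4387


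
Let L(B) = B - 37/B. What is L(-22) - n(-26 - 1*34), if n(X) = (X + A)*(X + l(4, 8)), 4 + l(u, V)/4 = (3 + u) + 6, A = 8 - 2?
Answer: -28959/22 ≈ -1316.3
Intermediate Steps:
A = 6
l(u, V) = 20 + 4*u (l(u, V) = -16 + 4*((3 + u) + 6) = -16 + 4*(9 + u) = -16 + (36 + 4*u) = 20 + 4*u)
n(X) = (6 + X)*(36 + X) (n(X) = (X + 6)*(X + (20 + 4*4)) = (6 + X)*(X + (20 + 16)) = (6 + X)*(X + 36) = (6 + X)*(36 + X))
L(-22) - n(-26 - 1*34) = (-22 - 37/(-22)) - (216 + (-26 - 1*34)² + 42*(-26 - 1*34)) = (-22 - 37*(-1/22)) - (216 + (-26 - 34)² + 42*(-26 - 34)) = (-22 + 37/22) - (216 + (-60)² + 42*(-60)) = -447/22 - (216 + 3600 - 2520) = -447/22 - 1*1296 = -447/22 - 1296 = -28959/22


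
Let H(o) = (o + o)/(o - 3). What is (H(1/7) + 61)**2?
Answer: 370881/100 ≈ 3708.8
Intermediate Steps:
H(o) = 2*o/(-3 + o) (H(o) = (2*o)/(-3 + o) = 2*o/(-3 + o))
(H(1/7) + 61)**2 = (2/(7*(-3 + 1/7)) + 61)**2 = (2*(1/7)/(-3 + 1/7) + 61)**2 = (2*(1/7)/(-20/7) + 61)**2 = (2*(1/7)*(-7/20) + 61)**2 = (-1/10 + 61)**2 = (609/10)**2 = 370881/100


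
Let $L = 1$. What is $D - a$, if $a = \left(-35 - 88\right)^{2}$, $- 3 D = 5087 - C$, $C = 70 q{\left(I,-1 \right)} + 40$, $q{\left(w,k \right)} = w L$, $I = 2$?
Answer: $- \frac{50294}{3} \approx -16765.0$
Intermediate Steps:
$q{\left(w,k \right)} = w$ ($q{\left(w,k \right)} = w 1 = w$)
$C = 180$ ($C = 70 \cdot 2 + 40 = 140 + 40 = 180$)
$D = - \frac{4907}{3}$ ($D = - \frac{5087 - 180}{3} = \left(- \frac{1}{3}\right) 4907 = - \frac{4907}{3} \approx -1635.7$)
$a = 15129$ ($a = \left(-123\right)^{2} = 15129$)
$D - a = - \frac{4907}{3} - 15129 = - \frac{50294}{3}$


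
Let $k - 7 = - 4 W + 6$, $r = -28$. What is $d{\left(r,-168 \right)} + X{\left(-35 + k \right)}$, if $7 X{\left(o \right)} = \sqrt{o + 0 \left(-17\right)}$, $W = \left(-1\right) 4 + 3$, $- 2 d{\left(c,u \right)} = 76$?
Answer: $-38 + \frac{3 i \sqrt{2}}{7} \approx -38.0 + 0.60609 i$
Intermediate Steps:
$d{\left(c,u \right)} = -38$ ($d{\left(c,u \right)} = \left(- \frac{1}{2}\right) 76 = -38$)
$W = -1$ ($W = -4 + 3 = -1$)
$k = 17$ ($k = 7 + \left(\left(-4\right) \left(-1\right) + 6\right) = 7 + \left(4 + 6\right) = 7 + 10 = 17$)
$X{\left(o \right)} = \frac{\sqrt{o}}{7}$ ($X{\left(o \right)} = \frac{\sqrt{o + 0 \left(-17\right)}}{7} = \frac{\sqrt{o + 0}}{7} = \frac{\sqrt{o}}{7}$)
$d{\left(r,-168 \right)} + X{\left(-35 + k \right)} = -38 + \frac{\sqrt{-35 + 17}}{7} = -38 + \frac{\sqrt{-18}}{7} = -38 + \frac{3 i \sqrt{2}}{7}$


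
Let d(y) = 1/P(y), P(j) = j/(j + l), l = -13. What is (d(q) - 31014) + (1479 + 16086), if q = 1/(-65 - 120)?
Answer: -11043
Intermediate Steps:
P(j) = j/(-13 + j) (P(j) = j/(j - 13) = j/(-13 + j))
q = -1/185 (q = 1/(-185) = -1/185 ≈ -0.0054054)
d(y) = (-13 + y)/y (d(y) = 1/(y/(-13 + y)) = (-13 + y)/y)
(d(q) - 31014) + (1479 + 16086) = ((-13 - 1/185)/(-1/185) - 31014) + (1479 + 16086) = (-185*(-2406/185) - 31014) + 17565 = (2406 - 31014) + 17565 = -28608 + 17565 = -11043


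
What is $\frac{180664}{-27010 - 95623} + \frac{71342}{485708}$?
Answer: $- \frac{39500533313}{29781914582} \approx -1.3263$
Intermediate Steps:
$\frac{180664}{-27010 - 95623} + \frac{71342}{485708} = \frac{180664}{-27010 - 95623} + 71342 \cdot \frac{1}{485708} = \frac{180664}{-122633} + \frac{35671}{242854} = 180664 \left(- \frac{1}{122633}\right) + \frac{35671}{242854} = - \frac{180664}{122633} + \frac{35671}{242854} = - \frac{39500533313}{29781914582}$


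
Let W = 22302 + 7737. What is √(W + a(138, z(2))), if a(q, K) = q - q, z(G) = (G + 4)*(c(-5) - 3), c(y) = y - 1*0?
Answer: √30039 ≈ 173.32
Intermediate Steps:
c(y) = y (c(y) = y + 0 = y)
z(G) = -32 - 8*G (z(G) = (G + 4)*(-5 - 3) = (4 + G)*(-8) = -32 - 8*G)
a(q, K) = 0
W = 30039
√(W + a(138, z(2))) = √(30039 + 0) = √30039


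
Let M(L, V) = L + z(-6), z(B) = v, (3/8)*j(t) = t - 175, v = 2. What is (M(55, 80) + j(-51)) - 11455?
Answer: -36002/3 ≈ -12001.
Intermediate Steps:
j(t) = -1400/3 + 8*t/3 (j(t) = 8*(t - 175)/3 = 8*(-175 + t)/3 = -1400/3 + 8*t/3)
z(B) = 2
M(L, V) = 2 + L (M(L, V) = L + 2 = 2 + L)
(M(55, 80) + j(-51)) - 11455 = ((2 + 55) + (-1400/3 + (8/3)*(-51))) - 11455 = (57 + (-1400/3 - 136)) - 11455 = (57 - 1808/3) - 11455 = -1637/3 - 11455 = -36002/3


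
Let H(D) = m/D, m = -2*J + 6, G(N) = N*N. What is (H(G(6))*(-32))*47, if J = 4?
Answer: 752/9 ≈ 83.556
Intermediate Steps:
G(N) = N²
m = -2 (m = -2*4 + 6 = -8 + 6 = -2)
H(D) = -2/D
(H(G(6))*(-32))*47 = (-2/(6²)*(-32))*47 = (-2/36*(-32))*47 = (-2*1/36*(-32))*47 = -1/18*(-32)*47 = (16/9)*47 = 752/9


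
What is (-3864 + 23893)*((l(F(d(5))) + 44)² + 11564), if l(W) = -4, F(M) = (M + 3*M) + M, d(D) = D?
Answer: 263661756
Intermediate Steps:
F(M) = 5*M (F(M) = 4*M + M = 5*M)
(-3864 + 23893)*((l(F(d(5))) + 44)² + 11564) = (-3864 + 23893)*((-4 + 44)² + 11564) = 20029*(40² + 11564) = 20029*(1600 + 11564) = 20029*13164 = 263661756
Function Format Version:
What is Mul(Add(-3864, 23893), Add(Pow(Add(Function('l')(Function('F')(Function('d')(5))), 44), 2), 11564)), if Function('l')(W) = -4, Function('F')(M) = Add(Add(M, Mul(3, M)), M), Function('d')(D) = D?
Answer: 263661756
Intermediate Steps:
Function('F')(M) = Mul(5, M) (Function('F')(M) = Add(Mul(4, M), M) = Mul(5, M))
Mul(Add(-3864, 23893), Add(Pow(Add(Function('l')(Function('F')(Function('d')(5))), 44), 2), 11564)) = Mul(Add(-3864, 23893), Add(Pow(Add(-4, 44), 2), 11564)) = Mul(20029, Add(Pow(40, 2), 11564)) = Mul(20029, Add(1600, 11564)) = Mul(20029, 13164) = 263661756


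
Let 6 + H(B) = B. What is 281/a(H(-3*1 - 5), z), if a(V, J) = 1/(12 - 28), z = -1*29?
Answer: -4496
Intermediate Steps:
H(B) = -6 + B
z = -29
a(V, J) = -1/16 (a(V, J) = 1/(-16) = -1/16)
281/a(H(-3*1 - 5), z) = 281/(-1/16) = 281*(-16) = -4496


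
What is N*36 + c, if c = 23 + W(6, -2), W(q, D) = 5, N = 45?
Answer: 1648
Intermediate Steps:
c = 28 (c = 23 + 5 = 28)
N*36 + c = 45*36 + 28 = 1620 + 28 = 1648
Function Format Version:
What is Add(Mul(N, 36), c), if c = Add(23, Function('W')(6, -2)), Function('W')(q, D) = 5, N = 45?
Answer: 1648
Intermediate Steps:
c = 28 (c = Add(23, 5) = 28)
Add(Mul(N, 36), c) = Add(Mul(45, 36), 28) = Add(1620, 28) = 1648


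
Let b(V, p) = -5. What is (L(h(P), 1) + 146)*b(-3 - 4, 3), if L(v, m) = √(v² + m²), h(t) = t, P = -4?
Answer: -730 - 5*√17 ≈ -750.62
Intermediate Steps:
L(v, m) = √(m² + v²)
(L(h(P), 1) + 146)*b(-3 - 4, 3) = (√(1² + (-4)²) + 146)*(-5) = (√(1 + 16) + 146)*(-5) = (√17 + 146)*(-5) = (146 + √17)*(-5) = -730 - 5*√17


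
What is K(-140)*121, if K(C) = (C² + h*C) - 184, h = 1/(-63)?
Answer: 21146444/9 ≈ 2.3496e+6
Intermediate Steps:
h = -1/63 ≈ -0.015873
K(C) = -184 + C² - C/63 (K(C) = (C² - C/63) - 184 = -184 + C² - C/63)
K(-140)*121 = (-184 + (-140)² - 1/63*(-140))*121 = (-184 + 19600 + 20/9)*121 = (174764/9)*121 = 21146444/9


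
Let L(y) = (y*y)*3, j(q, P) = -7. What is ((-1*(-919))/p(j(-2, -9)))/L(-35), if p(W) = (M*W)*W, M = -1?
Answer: -919/180075 ≈ -0.0051034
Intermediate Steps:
p(W) = -W² (p(W) = (-W)*W = -W²)
L(y) = 3*y² (L(y) = y²*3 = 3*y²)
((-1*(-919))/p(j(-2, -9)))/L(-35) = ((-1*(-919))/((-1*(-7)²)))/((3*(-35)²)) = (919/((-1*49)))/((3*1225)) = (919/(-49))/3675 = (919*(-1/49))*(1/3675) = -919/49*1/3675 = -919/180075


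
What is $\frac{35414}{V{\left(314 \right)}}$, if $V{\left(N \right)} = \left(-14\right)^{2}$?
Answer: $\frac{17707}{98} \approx 180.68$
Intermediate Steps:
$V{\left(N \right)} = 196$
$\frac{35414}{V{\left(314 \right)}} = \frac{35414}{196} = 35414 \cdot \frac{1}{196} = \frac{17707}{98}$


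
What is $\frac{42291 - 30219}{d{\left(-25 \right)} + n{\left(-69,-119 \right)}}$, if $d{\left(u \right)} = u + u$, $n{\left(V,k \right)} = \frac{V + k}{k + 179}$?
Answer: $- \frac{181080}{797} \approx -227.2$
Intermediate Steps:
$n{\left(V,k \right)} = \frac{V + k}{179 + k}$
$d{\left(u \right)} = 2 u$
$\frac{42291 - 30219}{d{\left(-25 \right)} + n{\left(-69,-119 \right)}} = \frac{42291 - 30219}{2 \left(-25\right) + \frac{-69 - 119}{179 - 119}} = \frac{12072}{-50 + \frac{1}{60} \left(-188\right)} = \frac{12072}{-50 - \frac{47}{15}} = \frac{12072}{- \frac{797}{15}} = 12072 \left(- \frac{15}{797}\right) = - \frac{181080}{797}$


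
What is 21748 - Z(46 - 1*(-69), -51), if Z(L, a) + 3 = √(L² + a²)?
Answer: 21751 - √15826 ≈ 21625.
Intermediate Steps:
Z(L, a) = -3 + √(L² + a²)
21748 - Z(46 - 1*(-69), -51) = 21748 - (-3 + √((46 - 1*(-69))² + (-51)²)) = 21748 - (-3 + √((46 + 69)² + 2601)) = 21748 - (-3 + √(115² + 2601)) = 21748 - (-3 + √(13225 + 2601)) = 21748 - (-3 + √15826) = 21748 + (3 - √15826) = 21751 - √15826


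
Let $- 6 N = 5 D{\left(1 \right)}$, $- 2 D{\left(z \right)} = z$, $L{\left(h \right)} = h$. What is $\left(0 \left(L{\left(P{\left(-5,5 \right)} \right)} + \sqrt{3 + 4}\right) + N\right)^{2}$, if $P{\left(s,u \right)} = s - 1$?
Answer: $\frac{25}{144} \approx 0.17361$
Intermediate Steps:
$P{\left(s,u \right)} = -1 + s$ ($P{\left(s,u \right)} = s - 1 = -1 + s$)
$D{\left(z \right)} = - \frac{z}{2}$
$N = \frac{5}{12}$ ($N = - \frac{5 \left(\left(- \frac{1}{2}\right) 1\right)}{6} = - \frac{5 \left(- \frac{1}{2}\right)}{6} = \left(- \frac{1}{6}\right) \left(- \frac{5}{2}\right) = \frac{5}{12} \approx 0.41667$)
$\left(0 \left(L{\left(P{\left(-5,5 \right)} \right)} + \sqrt{3 + 4}\right) + N\right)^{2} = \left(0 \left(\left(-1 - 5\right) + \sqrt{3 + 4}\right) + \frac{5}{12}\right)^{2} = \left(0 \left(-6 + \sqrt{7}\right) + \frac{5}{12}\right)^{2} = \left(0 + \frac{5}{12}\right)^{2} = \left(\frac{5}{12}\right)^{2} = \frac{25}{144}$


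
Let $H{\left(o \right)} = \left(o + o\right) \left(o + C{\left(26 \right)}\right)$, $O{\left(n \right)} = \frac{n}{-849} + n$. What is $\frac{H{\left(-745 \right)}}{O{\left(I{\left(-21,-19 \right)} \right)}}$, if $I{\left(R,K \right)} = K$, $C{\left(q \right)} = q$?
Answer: $- \frac{454771095}{8056} \approx -56451.0$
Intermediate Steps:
$O{\left(n \right)} = \frac{848 n}{849}$ ($O{\left(n \right)} = - \frac{n}{849} + n = \frac{848 n}{849}$)
$H{\left(o \right)} = 2 o \left(26 + o\right)$ ($H{\left(o \right)} = \left(o + o\right) \left(o + 26\right) = 2 o \left(26 + o\right)$)
$\frac{H{\left(-745 \right)}}{O{\left(I{\left(-21,-19 \right)} \right)}} = \frac{2 \left(-745\right) \left(26 - 745\right)}{\frac{848}{849} \left(-19\right)} = \frac{2 \left(-745\right) \left(-719\right)}{- \frac{16112}{849}} = 1071310 \left(- \frac{849}{16112}\right) = - \frac{454771095}{8056}$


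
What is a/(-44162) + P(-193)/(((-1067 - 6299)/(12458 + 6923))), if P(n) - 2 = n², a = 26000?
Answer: -15941730532111/162648646 ≈ -98013.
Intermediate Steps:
P(n) = 2 + n²
a/(-44162) + P(-193)/(((-1067 - 6299)/(12458 + 6923))) = 26000/(-44162) + (2 + (-193)²)/(((-1067 - 6299)/(12458 + 6923))) = 26000*(-1/44162) + (2 + 37249)/((-7366/19381)) = -13000/22081 + 37251/((-7366*1/19381)) = -13000/22081 + 37251/(-7366/19381) = -13000/22081 + 37251*(-19381/7366) = -13000/22081 - 721961631/7366 = -15941730532111/162648646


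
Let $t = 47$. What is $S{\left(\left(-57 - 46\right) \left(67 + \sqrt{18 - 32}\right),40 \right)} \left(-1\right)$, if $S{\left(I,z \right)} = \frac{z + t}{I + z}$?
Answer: $\frac{596907}{47221847} - \frac{8961 i \sqrt{14}}{47221847} \approx 0.01264 - 0.00071003 i$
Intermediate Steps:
$S{\left(I,z \right)} = \frac{47 + z}{I + z}$ ($S{\left(I,z \right)} = \frac{z + 47}{I + z} = \frac{47 + z}{I + z}$)
$S{\left(\left(-57 - 46\right) \left(67 + \sqrt{18 - 32}\right),40 \right)} \left(-1\right) = \frac{47 + 40}{\left(-57 - 46\right) \left(67 + \sqrt{18 - 32}\right) + 40} \left(-1\right) = \frac{1}{- 103 \left(67 + \sqrt{-14}\right) + 40} \cdot 87 \left(-1\right) = \frac{1}{- 103 \left(67 + i \sqrt{14}\right) + 40} \cdot 87 \left(-1\right) = \frac{1}{\left(-6901 - 103 i \sqrt{14}\right) + 40} \cdot 87 \left(-1\right) = \frac{1}{-6861 - 103 i \sqrt{14}} \cdot 87 \left(-1\right) = \frac{87}{-6861 - 103 i \sqrt{14}} \left(-1\right) = - \frac{87}{-6861 - 103 i \sqrt{14}}$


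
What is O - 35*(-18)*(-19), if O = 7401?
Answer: -4569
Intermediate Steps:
O - 35*(-18)*(-19) = 7401 - 35*(-18)*(-19) = 7401 + 630*(-19) = 7401 - 11970 = -4569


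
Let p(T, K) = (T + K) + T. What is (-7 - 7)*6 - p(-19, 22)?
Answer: -68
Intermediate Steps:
p(T, K) = K + 2*T (p(T, K) = (K + T) + T = K + 2*T)
(-7 - 7)*6 - p(-19, 22) = (-7 - 7)*6 - (22 + 2*(-19)) = -14*6 - (22 - 38) = -84 - 1*(-16) = -84 + 16 = -68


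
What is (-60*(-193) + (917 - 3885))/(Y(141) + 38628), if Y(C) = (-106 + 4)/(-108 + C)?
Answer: 47366/212437 ≈ 0.22297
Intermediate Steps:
Y(C) = -102/(-108 + C)
(-60*(-193) + (917 - 3885))/(Y(141) + 38628) = (-60*(-193) + (917 - 3885))/(-102/(-108 + 141) + 38628) = (11580 - 2968)/(-102/33 + 38628) = 8612/(-102*1/33 + 38628) = 8612/(-34/11 + 38628) = 8612/(424874/11) = 8612*(11/424874) = 47366/212437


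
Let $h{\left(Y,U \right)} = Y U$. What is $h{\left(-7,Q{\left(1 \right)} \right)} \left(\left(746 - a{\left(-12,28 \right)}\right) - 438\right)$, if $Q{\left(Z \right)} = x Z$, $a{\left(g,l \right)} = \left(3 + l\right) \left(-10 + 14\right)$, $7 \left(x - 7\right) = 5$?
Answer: $-9936$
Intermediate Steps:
$x = \frac{54}{7}$ ($x = 7 + \frac{1}{7} \cdot 5 = 7 + \frac{5}{7} = \frac{54}{7} \approx 7.7143$)
$a{\left(g,l \right)} = 12 + 4 l$ ($a{\left(g,l \right)} = \left(3 + l\right) 4 = 12 + 4 l$)
$Q{\left(Z \right)} = \frac{54 Z}{7}$
$h{\left(Y,U \right)} = U Y$
$h{\left(-7,Q{\left(1 \right)} \right)} \left(\left(746 - a{\left(-12,28 \right)}\right) - 438\right) = \frac{54}{7} \cdot 1 \left(-7\right) \left(\left(746 - \left(12 + 4 \cdot 28\right)\right) - 438\right) = \frac{54}{7} \left(-7\right) \left(\left(746 - \left(12 + 112\right)\right) - 438\right) = - 54 \left(\left(746 - 124\right) - 438\right) = - 54 \left(622 - 438\right) = \left(-54\right) 184 = -9936$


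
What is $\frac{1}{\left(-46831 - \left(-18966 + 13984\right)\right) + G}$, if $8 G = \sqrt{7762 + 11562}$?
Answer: $- \frac{669584}{28021415985} - \frac{4 \sqrt{4831}}{28021415985} \approx -2.3905 \cdot 10^{-5}$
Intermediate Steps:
$G = \frac{\sqrt{4831}}{4}$ ($G = \frac{\sqrt{7762 + 11562}}{8} = \frac{\sqrt{19324}}{8} = \frac{2 \sqrt{4831}}{8} = \frac{\sqrt{4831}}{4} \approx 17.376$)
$\frac{1}{\left(-46831 - \left(-18966 + 13984\right)\right) + G} = \frac{1}{\left(-46831 - \left(-18966 + 13984\right)\right) + \frac{\sqrt{4831}}{4}} = \frac{1}{\left(-46831 - -4982\right) + \frac{\sqrt{4831}}{4}} = \frac{1}{\left(-46831 + 4982\right) + \frac{\sqrt{4831}}{4}} = \frac{1}{-41849 + \frac{\sqrt{4831}}{4}}$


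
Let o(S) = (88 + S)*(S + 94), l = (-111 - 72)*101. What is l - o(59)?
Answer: -40974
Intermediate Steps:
l = -18483 (l = -183*101 = -18483)
o(S) = (88 + S)*(94 + S)
l - o(59) = -18483 - (8272 + 59² + 182*59) = -18483 - (8272 + 3481 + 10738) = -18483 - 1*22491 = -18483 - 22491 = -40974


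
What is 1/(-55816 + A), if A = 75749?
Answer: 1/19933 ≈ 5.0168e-5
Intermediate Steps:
1/(-55816 + A) = 1/(-55816 + 75749) = 1/19933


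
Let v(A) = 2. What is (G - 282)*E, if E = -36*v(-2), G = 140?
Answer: 10224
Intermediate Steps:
E = -72 (E = -36*2 = -72)
(G - 282)*E = (140 - 282)*(-72) = -142*(-72) = 10224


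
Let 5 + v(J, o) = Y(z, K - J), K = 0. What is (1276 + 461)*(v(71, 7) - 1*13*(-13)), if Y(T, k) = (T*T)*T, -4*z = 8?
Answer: 270972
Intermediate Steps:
z = -2 (z = -1/4*8 = -2)
Y(T, k) = T**3 (Y(T, k) = T**2*T = T**3)
v(J, o) = -13 (v(J, o) = -5 + (-2)**3 = -5 - 8 = -13)
(1276 + 461)*(v(71, 7) - 1*13*(-13)) = (1276 + 461)*(-13 - 1*13*(-13)) = 1737*(-13 - 13*(-13)) = 1737*(-13 + 169) = 1737*156 = 270972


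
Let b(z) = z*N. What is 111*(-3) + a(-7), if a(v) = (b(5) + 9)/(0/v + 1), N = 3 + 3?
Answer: -294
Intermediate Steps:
N = 6
b(z) = 6*z (b(z) = z*6 = 6*z)
a(v) = 39 (a(v) = (6*5 + 9)/(0/v + 1) = (30 + 9)/(0 + 1) = 39/1 = 39*1 = 39)
111*(-3) + a(-7) = 111*(-3) + 39 = -333 + 39 = -294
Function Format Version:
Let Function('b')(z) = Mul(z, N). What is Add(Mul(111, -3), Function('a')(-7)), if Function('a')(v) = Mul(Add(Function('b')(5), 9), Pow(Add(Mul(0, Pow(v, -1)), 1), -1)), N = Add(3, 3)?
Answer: -294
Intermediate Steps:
N = 6
Function('b')(z) = Mul(6, z) (Function('b')(z) = Mul(z, 6) = Mul(6, z))
Function('a')(v) = 39 (Function('a')(v) = Mul(Add(Mul(6, 5), 9), Pow(Add(Mul(0, Pow(v, -1)), 1), -1)) = Mul(Add(30, 9), Pow(Add(0, 1), -1)) = Mul(39, Pow(1, -1)) = Mul(39, 1) = 39)
Add(Mul(111, -3), Function('a')(-7)) = Add(Mul(111, -3), 39) = Add(-333, 39) = -294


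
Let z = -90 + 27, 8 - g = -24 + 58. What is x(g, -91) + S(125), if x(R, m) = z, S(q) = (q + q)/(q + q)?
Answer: -62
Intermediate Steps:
S(q) = 1 (S(q) = (2*q)/((2*q)) = (2*q)*(1/(2*q)) = 1)
g = -26 (g = 8 - (-24 + 58) = 8 - 1*34 = 8 - 34 = -26)
z = -63
x(R, m) = -63
x(g, -91) + S(125) = -63 + 1 = -62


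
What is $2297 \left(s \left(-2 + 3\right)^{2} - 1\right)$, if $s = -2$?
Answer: $-6891$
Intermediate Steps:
$2297 \left(s \left(-2 + 3\right)^{2} - 1\right) = 2297 \left(- 2 \left(-2 + 3\right)^{2} - 1\right) = 2297 \left(- 2 \cdot 1^{2} - 1\right) = 2297 \left(\left(-2\right) 1 - 1\right) = 2297 \left(-2 - 1\right) = 2297 \left(-3\right) = -6891$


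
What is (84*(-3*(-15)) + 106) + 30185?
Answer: 34071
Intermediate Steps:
(84*(-3*(-15)) + 106) + 30185 = (84*45 + 106) + 30185 = (3780 + 106) + 30185 = 3886 + 30185 = 34071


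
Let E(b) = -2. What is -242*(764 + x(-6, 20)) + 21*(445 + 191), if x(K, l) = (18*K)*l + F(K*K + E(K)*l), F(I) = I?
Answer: 352156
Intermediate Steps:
x(K, l) = K**2 - 2*l + 18*K*l (x(K, l) = (18*K)*l + (K*K - 2*l) = 18*K*l + (K**2 - 2*l) = K**2 - 2*l + 18*K*l)
-242*(764 + x(-6, 20)) + 21*(445 + 191) = -242*(764 + ((-6)**2 - 2*20 + 18*(-6)*20)) + 21*(445 + 191) = -242*(764 + (36 - 40 - 2160)) + 21*636 = -242*(764 - 2164) + 13356 = -242*(-1400) + 13356 = 338800 + 13356 = 352156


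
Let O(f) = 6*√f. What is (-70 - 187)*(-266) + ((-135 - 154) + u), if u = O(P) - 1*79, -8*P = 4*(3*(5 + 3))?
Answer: 67994 + 12*I*√3 ≈ 67994.0 + 20.785*I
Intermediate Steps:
P = -12 (P = -3*(5 + 3)/2 = -3*8/2 = -24/2 = -⅛*96 = -12)
u = -79 + 12*I*√3 (u = 6*√(-12) - 1*79 = 6*(2*I*√3) - 79 = 12*I*√3 - 79 = -79 + 12*I*√3 ≈ -79.0 + 20.785*I)
(-70 - 187)*(-266) + ((-135 - 154) + u) = (-70 - 187)*(-266) + ((-135 - 154) + (-79 + 12*I*√3)) = -257*(-266) + (-289 + (-79 + 12*I*√3)) = 68362 + (-368 + 12*I*√3) = 67994 + 12*I*√3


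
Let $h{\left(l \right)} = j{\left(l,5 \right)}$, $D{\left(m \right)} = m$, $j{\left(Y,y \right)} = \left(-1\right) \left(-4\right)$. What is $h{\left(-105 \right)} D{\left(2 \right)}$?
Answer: $8$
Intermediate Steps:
$j{\left(Y,y \right)} = 4$
$h{\left(l \right)} = 4$
$h{\left(-105 \right)} D{\left(2 \right)} = 4 \cdot 2 = 8$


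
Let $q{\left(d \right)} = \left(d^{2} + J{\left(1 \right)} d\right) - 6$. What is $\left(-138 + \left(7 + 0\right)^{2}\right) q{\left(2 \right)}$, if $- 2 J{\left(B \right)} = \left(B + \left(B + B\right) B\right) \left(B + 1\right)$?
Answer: $712$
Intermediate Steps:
$J{\left(B \right)} = - \frac{\left(1 + B\right) \left(B + 2 B^{2}\right)}{2}$ ($J{\left(B \right)} = - \frac{\left(B + \left(B + B\right) B\right) \left(B + 1\right)}{2} = - \frac{\left(B + 2 B B\right) \left(1 + B\right)}{2} = - \frac{\left(B + 2 B^{2}\right) \left(1 + B\right)}{2} = - \frac{\left(1 + B\right) \left(B + 2 B^{2}\right)}{2}$)
$q{\left(d \right)} = -6 + d^{2} - 3 d$ ($q{\left(d \right)} = \left(d^{2} + \left(- \frac{1}{2}\right) 1 \left(1 + 2 \cdot 1^{2} + 3 \cdot 1\right) d\right) - 6 = \left(d^{2} + \left(- \frac{1}{2}\right) 1 \left(1 + 2 \cdot 1 + 3\right) d\right) - 6 = \left(d^{2} + \left(- \frac{1}{2}\right) 1 \left(1 + 2 + 3\right) d\right) - 6 = \left(d^{2} + \left(- \frac{1}{2}\right) 1 \cdot 6 d\right) - 6 = \left(d^{2} - 3 d\right) - 6 = -6 + d^{2} - 3 d$)
$\left(-138 + \left(7 + 0\right)^{2}\right) q{\left(2 \right)} = \left(-138 + \left(7 + 0\right)^{2}\right) \left(-6 + 2^{2} - 6\right) = \left(-138 + 7^{2}\right) \left(-6 + 4 - 6\right) = \left(-138 + 49\right) \left(-8\right) = \left(-89\right) \left(-8\right) = 712$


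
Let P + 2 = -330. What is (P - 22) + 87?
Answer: -267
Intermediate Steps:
P = -332 (P = -2 - 330 = -332)
(P - 22) + 87 = (-332 - 22) + 87 = -354 + 87 = -267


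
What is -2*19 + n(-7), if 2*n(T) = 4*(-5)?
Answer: -48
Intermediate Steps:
n(T) = -10 (n(T) = (4*(-5))/2 = (½)*(-20) = -10)
-2*19 + n(-7) = -2*19 - 10 = -38 - 10 = -48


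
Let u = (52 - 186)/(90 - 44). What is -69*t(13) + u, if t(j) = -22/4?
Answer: 17323/46 ≈ 376.59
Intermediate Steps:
t(j) = -11/2 (t(j) = -22*1/4 = -11/2)
u = -67/23 (u = -134/46 = -134*1/46 = -67/23 ≈ -2.9130)
-69*t(13) + u = -69*(-11/2) - 67/23 = 759/2 - 67/23 = 17323/46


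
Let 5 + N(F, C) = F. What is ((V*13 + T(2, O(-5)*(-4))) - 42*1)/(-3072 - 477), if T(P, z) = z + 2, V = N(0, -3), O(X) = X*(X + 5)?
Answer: 5/169 ≈ 0.029586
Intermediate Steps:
N(F, C) = -5 + F
O(X) = X*(5 + X)
V = -5 (V = -5 + 0 = -5)
T(P, z) = 2 + z
((V*13 + T(2, O(-5)*(-4))) - 42*1)/(-3072 - 477) = ((-5*13 + (2 - 5*(5 - 5)*(-4))) - 42*1)/(-3072 - 477) = ((-65 + (2 - 5*0*(-4))) - 42)/(-3549) = ((-65 + (2 + 0*(-4))) - 42)*(-1/3549) = ((-65 + (2 + 0)) - 42)*(-1/3549) = ((-65 + 2) - 42)*(-1/3549) = (-63 - 42)*(-1/3549) = -105*(-1/3549) = 5/169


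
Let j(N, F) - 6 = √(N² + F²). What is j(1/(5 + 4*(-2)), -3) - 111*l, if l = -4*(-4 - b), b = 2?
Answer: -2658 + √82/3 ≈ -2655.0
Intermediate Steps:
l = 24 (l = -4*(-4 - 1*2) = -4*(-4 - 2) = -4*(-6) = 24)
j(N, F) = 6 + √(F² + N²) (j(N, F) = 6 + √(N² + F²) = 6 + √(F² + N²))
j(1/(5 + 4*(-2)), -3) - 111*l = (6 + √((-3)² + (1/(5 + 4*(-2)))²)) - 111*24 = (6 + √(9 + (1/(5 - 8))²)) - 2664 = (6 + √(9 + (1/(-3))²)) - 2664 = (6 + √(9 + (-⅓)²)) - 2664 = (6 + √(9 + ⅑)) - 2664 = (6 + √(82/9)) - 2664 = (6 + √82/3) - 2664 = -2658 + √82/3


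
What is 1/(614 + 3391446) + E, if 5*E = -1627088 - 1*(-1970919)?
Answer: 233259076373/3392060 ≈ 68766.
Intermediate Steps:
E = 343831/5 (E = (-1627088 - 1*(-1970919))/5 = (-1627088 + 1970919)/5 = (1/5)*343831 = 343831/5 ≈ 68766.)
1/(614 + 3391446) + E = 1/(614 + 3391446) + 343831/5 = 1/3392060 + 343831/5 = 233259076373/3392060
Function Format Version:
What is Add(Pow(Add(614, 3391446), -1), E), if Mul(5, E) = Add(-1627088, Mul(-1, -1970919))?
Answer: Rational(233259076373, 3392060) ≈ 68766.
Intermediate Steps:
E = Rational(343831, 5) (E = Mul(Rational(1, 5), Add(-1627088, Mul(-1, -1970919))) = Mul(Rational(1, 5), Add(-1627088, 1970919)) = Mul(Rational(1, 5), 343831) = Rational(343831, 5) ≈ 68766.)
Add(Pow(Add(614, 3391446), -1), E) = Add(Pow(Add(614, 3391446), -1), Rational(343831, 5)) = Add(Pow(3392060, -1), Rational(343831, 5)) = Add(Rational(1, 3392060), Rational(343831, 5)) = Rational(233259076373, 3392060)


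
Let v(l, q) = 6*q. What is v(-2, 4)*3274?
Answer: 78576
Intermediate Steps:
v(-2, 4)*3274 = (6*4)*3274 = 24*3274 = 78576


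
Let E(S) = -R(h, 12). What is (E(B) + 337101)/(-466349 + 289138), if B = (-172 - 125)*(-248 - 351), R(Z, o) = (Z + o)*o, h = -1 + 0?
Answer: -336969/177211 ≈ -1.9015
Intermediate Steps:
h = -1
R(Z, o) = o*(Z + o)
B = 177903 (B = -297*(-599) = 177903)
E(S) = -132 (E(S) = -12*(-1 + 12) = -12*11 = -1*132 = -132)
(E(B) + 337101)/(-466349 + 289138) = (-132 + 337101)/(-466349 + 289138) = 336969/(-177211) = 336969*(-1/177211) = -336969/177211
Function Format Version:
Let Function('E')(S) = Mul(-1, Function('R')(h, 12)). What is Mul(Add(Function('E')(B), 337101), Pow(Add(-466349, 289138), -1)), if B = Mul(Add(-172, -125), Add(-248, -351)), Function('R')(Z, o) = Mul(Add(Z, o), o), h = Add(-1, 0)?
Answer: Rational(-336969, 177211) ≈ -1.9015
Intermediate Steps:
h = -1
Function('R')(Z, o) = Mul(o, Add(Z, o))
B = 177903 (B = Mul(-297, -599) = 177903)
Function('E')(S) = -132 (Function('E')(S) = Mul(-1, Mul(12, Add(-1, 12))) = Mul(-1, Mul(12, 11)) = Mul(-1, 132) = -132)
Mul(Add(Function('E')(B), 337101), Pow(Add(-466349, 289138), -1)) = Mul(Add(-132, 337101), Pow(Add(-466349, 289138), -1)) = Mul(336969, Pow(-177211, -1)) = Mul(336969, Rational(-1, 177211)) = Rational(-336969, 177211)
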